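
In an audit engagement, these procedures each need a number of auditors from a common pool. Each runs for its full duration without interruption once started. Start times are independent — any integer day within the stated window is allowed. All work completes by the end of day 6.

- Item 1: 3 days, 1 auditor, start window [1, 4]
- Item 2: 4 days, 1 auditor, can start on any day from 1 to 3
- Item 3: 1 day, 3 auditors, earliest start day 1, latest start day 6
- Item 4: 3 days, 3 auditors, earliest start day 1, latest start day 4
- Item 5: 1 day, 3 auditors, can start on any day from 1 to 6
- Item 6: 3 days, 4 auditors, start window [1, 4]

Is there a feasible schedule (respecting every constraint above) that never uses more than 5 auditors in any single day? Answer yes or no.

no

Total auditor-days = 34; over 6 days the average is 34/6 > 5, so some day must exceed 5.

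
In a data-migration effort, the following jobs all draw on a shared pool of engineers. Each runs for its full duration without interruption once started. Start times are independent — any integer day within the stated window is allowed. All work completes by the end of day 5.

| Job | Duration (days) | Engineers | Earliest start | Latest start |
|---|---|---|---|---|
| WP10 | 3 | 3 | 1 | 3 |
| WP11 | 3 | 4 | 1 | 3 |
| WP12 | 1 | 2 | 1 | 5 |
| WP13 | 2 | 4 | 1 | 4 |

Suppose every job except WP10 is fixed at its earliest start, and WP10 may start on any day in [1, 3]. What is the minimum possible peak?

WP10@1: d1:13  d2:11  d3:7  d4:0  d5:0 → peak 13
WP10@2: d1:10  d2:11  d3:7  d4:3  d5:0 → peak 11
WP10@3: d1:10  d2:8  d3:7  d4:3  d5:3 → peak 10
Best is WP10@3, peak 10.

10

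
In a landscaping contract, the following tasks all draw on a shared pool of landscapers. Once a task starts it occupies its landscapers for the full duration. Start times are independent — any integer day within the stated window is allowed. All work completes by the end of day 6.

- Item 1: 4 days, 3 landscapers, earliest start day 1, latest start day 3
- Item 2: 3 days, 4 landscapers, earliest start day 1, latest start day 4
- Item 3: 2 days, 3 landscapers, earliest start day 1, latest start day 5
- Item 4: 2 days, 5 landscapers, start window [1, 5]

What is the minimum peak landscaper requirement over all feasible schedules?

8

Early-start (Item 1@1, Item 2@1, Item 3@1, Item 4@1) gives peak 15: d1:15  d2:15  d3:7  d4:3  d5:0  d6:0.
Shift Item 3→4, Item 4→5.
Schedule Item 1@1, Item 2@1, Item 3@4, Item 4@5: d1:7  d2:7  d3:7  d4:6  d5:8  d6:5 — peak 8.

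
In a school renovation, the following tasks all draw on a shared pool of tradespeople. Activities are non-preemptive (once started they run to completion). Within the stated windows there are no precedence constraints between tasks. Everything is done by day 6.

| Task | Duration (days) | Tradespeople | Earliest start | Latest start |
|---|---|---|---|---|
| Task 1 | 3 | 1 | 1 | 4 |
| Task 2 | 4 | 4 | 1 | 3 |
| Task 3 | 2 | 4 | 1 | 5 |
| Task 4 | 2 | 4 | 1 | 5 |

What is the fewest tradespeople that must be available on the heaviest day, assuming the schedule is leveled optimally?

8

Early-start (Task 1@1, Task 2@1, Task 3@1, Task 4@1) gives peak 13: d1:13  d2:13  d3:5  d4:4  d5:0  d6:0.
Shift Task 3→4, Task 4→5.
Schedule Task 1@1, Task 2@1, Task 3@4, Task 4@5: d1:5  d2:5  d3:5  d4:8  d5:8  d6:4 — peak 8.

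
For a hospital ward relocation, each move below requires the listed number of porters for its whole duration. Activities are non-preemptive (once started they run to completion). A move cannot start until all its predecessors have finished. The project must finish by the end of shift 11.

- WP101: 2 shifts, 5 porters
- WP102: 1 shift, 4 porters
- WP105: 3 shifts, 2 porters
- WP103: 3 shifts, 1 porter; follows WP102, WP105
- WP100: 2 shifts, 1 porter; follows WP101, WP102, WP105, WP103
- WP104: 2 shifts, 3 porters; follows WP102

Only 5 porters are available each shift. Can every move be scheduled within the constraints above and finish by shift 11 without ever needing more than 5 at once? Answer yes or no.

Schedule WP101@1, WP102@3, WP105@4, WP103@7, WP100@10, WP104@4: s1:5  s2:5  s3:4  s4:5  s5:5  s6:2  s7:1  s8:1  s9:1  s10:1  s11:1 — peak 5 ≤ 5.

yes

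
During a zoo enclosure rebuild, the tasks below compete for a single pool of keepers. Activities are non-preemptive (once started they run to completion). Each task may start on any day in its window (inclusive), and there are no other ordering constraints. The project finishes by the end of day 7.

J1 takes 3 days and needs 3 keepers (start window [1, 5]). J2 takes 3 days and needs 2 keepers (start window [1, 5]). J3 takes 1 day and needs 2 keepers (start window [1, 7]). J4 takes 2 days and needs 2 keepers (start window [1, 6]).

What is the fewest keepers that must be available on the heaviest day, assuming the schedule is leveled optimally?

4

Early-start (J1@1, J2@1, J3@1, J4@1) gives peak 9: d1:9  d2:7  d3:5  d4:0  d5:0  d6:0  d7:0.
Shift J2→4, J3→4, J4→5.
Schedule J1@1, J2@4, J3@4, J4@5: d1:3  d2:3  d3:3  d4:4  d5:4  d6:4  d7:0 — peak 4.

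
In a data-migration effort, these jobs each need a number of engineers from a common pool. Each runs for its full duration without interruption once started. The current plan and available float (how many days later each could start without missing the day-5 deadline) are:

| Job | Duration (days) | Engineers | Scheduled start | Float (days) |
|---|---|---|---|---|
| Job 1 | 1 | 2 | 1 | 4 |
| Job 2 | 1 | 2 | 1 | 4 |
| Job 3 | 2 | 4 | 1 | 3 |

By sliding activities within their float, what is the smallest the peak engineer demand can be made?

4

Early-start (Job 1@1, Job 2@1, Job 3@1) gives peak 8: d1:8  d2:4  d3:0  d4:0  d5:0.
Shift Job 3→2.
Schedule Job 1@1, Job 2@1, Job 3@2: d1:4  d2:4  d3:4  d4:0  d5:0 — peak 4.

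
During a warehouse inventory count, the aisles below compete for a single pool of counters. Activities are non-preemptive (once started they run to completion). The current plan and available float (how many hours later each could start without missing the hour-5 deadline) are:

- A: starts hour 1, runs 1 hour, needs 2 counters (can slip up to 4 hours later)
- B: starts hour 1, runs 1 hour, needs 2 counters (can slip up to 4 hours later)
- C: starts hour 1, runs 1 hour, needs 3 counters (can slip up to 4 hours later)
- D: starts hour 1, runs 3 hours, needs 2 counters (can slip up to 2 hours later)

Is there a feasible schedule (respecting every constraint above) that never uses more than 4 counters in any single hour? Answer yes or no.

yes

Schedule A@1, B@1, C@2, D@3: h1:4  h2:3  h3:2  h4:2  h5:2 — peak 4 ≤ 4.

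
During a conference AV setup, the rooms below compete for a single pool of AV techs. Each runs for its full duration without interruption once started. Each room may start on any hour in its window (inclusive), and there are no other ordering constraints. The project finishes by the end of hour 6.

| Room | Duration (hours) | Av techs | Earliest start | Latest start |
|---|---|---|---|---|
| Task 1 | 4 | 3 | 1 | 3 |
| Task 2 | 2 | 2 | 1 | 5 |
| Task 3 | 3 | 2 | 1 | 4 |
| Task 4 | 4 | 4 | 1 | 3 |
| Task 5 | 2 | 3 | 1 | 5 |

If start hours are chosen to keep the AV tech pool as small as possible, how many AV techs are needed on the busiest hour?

9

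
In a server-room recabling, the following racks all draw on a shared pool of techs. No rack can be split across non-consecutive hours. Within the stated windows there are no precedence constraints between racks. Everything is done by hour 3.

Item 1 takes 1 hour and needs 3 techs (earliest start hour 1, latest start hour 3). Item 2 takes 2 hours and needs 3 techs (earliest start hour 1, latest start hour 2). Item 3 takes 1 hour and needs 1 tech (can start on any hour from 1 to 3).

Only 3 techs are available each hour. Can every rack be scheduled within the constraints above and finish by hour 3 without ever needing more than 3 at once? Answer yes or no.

no

Total tech-hours = 10; over 3 hours the average is 10/3 > 3, so some hour must exceed 3.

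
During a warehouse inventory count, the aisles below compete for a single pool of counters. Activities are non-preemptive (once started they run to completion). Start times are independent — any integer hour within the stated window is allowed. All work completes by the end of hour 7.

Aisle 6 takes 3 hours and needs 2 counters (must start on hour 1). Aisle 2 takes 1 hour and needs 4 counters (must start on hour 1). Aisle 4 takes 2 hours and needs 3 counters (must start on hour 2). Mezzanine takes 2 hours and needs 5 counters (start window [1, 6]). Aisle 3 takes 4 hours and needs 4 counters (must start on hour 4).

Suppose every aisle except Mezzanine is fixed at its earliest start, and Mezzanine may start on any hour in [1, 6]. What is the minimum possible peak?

9

Mezzanine@1: h1:11  h2:10  h3:5  h4:4  h5:4  h6:4  h7:4 → peak 11
Mezzanine@2: h1:6  h2:10  h3:10  h4:4  h5:4  h6:4  h7:4 → peak 10
Mezzanine@3: h1:6  h2:5  h3:10  h4:9  h5:4  h6:4  h7:4 → peak 10
Mezzanine@4: h1:6  h2:5  h3:5  h4:9  h5:9  h6:4  h7:4 → peak 9
Mezzanine@5: h1:6  h2:5  h3:5  h4:4  h5:9  h6:9  h7:4 → peak 9
Mezzanine@6: h1:6  h2:5  h3:5  h4:4  h5:4  h6:9  h7:9 → peak 9
Best is Mezzanine@4, peak 9.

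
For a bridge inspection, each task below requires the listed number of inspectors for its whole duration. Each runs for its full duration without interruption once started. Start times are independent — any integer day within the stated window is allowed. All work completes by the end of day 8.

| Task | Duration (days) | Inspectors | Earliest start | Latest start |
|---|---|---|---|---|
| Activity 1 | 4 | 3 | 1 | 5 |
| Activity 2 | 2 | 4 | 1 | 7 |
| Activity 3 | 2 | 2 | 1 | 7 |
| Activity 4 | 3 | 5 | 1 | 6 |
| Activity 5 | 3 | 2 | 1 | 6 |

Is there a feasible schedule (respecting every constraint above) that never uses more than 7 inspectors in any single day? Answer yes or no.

yes

Schedule Activity 1@1, Activity 2@1, Activity 3@3, Activity 4@5, Activity 5@3: d1:7  d2:7  d3:7  d4:7  d5:7  d6:5  d7:5  d8:0 — peak 7 ≤ 7.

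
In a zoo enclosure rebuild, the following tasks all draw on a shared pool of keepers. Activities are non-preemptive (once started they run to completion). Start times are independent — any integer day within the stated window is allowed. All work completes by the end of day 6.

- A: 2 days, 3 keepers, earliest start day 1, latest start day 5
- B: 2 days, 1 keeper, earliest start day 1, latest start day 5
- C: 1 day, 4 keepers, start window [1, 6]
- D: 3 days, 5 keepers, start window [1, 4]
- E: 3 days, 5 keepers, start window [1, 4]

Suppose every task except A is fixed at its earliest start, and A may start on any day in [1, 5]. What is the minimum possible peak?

A@1: d1:18  d2:14  d3:10  d4:0  d5:0  d6:0 → peak 18
A@2: d1:15  d2:14  d3:13  d4:0  d5:0  d6:0 → peak 15
A@3: d1:15  d2:11  d3:13  d4:3  d5:0  d6:0 → peak 15
A@4: d1:15  d2:11  d3:10  d4:3  d5:3  d6:0 → peak 15
A@5: d1:15  d2:11  d3:10  d4:0  d5:3  d6:3 → peak 15
Best is A@2, peak 15.

15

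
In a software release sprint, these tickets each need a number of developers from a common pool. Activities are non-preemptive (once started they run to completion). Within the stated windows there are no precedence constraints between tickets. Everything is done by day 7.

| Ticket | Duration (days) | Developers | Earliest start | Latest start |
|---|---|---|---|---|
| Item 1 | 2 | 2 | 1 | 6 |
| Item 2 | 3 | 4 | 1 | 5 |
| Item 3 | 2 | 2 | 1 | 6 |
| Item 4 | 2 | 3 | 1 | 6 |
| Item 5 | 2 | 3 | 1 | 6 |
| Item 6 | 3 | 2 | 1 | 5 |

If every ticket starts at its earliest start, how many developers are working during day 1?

16

At early start, day 1 has: Item 1, Item 2, Item 3, Item 4, Item 5, Item 6.
Demand: 2 + 4 + 2 + 3 + 3 + 2 = 16.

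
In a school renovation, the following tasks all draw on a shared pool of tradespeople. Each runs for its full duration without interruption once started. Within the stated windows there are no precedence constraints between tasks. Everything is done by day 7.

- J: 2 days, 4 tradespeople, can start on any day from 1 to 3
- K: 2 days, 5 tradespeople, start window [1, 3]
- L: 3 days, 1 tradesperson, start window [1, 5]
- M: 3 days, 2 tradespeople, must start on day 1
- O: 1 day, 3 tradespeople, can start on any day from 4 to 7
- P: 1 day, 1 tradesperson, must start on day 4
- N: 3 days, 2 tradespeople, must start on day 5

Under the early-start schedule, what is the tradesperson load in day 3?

At early start, day 3 has: L, M.
Demand: 1 + 2 = 3.

3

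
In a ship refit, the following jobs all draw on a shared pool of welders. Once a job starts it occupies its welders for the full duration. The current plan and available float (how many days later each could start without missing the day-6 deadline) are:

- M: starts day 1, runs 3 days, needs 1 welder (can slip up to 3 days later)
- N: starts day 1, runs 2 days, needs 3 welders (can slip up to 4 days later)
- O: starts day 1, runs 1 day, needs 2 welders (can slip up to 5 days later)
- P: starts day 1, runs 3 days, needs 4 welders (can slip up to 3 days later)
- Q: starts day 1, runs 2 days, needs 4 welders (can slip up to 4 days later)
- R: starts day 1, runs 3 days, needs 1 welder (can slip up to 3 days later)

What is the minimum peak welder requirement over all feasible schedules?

7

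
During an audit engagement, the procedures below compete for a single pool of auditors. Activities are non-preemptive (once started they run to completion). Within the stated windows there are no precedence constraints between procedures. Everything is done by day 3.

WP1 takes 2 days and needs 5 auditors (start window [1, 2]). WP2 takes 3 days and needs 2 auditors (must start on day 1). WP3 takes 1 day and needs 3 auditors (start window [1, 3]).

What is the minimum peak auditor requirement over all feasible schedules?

Early-start (WP1@1, WP2@1, WP3@1) gives peak 10: d1:10  d2:7  d3:2.
Shift WP3→3.
Schedule WP1@1, WP2@1, WP3@3: d1:7  d2:7  d3:5 — peak 7.
Total auditor-days = 19 over 3 days ⇒ peak ≥ ⌈19/3⌉ = 7, so 7 is optimal.

7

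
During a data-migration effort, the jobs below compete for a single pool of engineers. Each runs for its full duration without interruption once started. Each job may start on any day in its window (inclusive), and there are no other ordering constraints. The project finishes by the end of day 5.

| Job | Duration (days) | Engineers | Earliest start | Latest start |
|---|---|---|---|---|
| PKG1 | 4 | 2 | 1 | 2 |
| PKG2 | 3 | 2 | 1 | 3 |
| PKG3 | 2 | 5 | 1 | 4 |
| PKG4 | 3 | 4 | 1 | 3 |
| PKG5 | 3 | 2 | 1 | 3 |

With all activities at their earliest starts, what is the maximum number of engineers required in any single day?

Early-start schedule: PKG1@1, PKG2@1, PKG3@1, PKG4@1, PKG5@1.
Load per day: day 1: 15, day 2: 15, day 3: 10, day 4: 2, day 5: 0.
Peak is 15.

15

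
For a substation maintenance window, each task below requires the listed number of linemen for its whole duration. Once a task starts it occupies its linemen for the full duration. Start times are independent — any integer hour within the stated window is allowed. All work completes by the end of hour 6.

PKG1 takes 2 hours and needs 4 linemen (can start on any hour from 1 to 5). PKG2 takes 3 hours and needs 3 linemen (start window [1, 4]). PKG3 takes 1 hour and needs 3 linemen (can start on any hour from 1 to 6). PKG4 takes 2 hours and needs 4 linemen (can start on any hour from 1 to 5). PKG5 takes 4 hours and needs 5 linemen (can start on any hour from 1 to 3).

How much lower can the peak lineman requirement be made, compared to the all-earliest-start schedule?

11

Early-start peak: h1:19  h2:16  h3:8  h4:5  h5:0  h6:0 ⇒ 19.
Leveled (PKG1@1, PKG2@3, PKG3@6, PKG4@1, PKG5@3): h1:8  h2:8  h3:8  h4:8  h5:8  h6:8 ⇒ 8.
Reduction 19 − 8 = 11.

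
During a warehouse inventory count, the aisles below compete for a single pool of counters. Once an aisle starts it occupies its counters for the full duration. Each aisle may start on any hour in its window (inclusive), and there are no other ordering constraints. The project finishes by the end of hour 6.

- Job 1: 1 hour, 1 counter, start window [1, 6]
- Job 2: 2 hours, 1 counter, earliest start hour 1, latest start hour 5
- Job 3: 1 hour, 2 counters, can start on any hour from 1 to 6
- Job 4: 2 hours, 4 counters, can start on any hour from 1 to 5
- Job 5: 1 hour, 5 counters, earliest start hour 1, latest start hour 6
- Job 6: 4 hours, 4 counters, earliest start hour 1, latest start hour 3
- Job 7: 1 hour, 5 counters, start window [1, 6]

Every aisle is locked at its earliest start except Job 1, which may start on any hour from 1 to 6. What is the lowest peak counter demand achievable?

Job 1@1: h1:22  h2:9  h3:4  h4:4  h5:0  h6:0 → peak 22
Job 1@2: h1:21  h2:10  h3:4  h4:4  h5:0  h6:0 → peak 21
Job 1@3: h1:21  h2:9  h3:5  h4:4  h5:0  h6:0 → peak 21
Job 1@4: h1:21  h2:9  h3:4  h4:5  h5:0  h6:0 → peak 21
Job 1@5: h1:21  h2:9  h3:4  h4:4  h5:1  h6:0 → peak 21
Job 1@6: h1:21  h2:9  h3:4  h4:4  h5:0  h6:1 → peak 21
Best is Job 1@2, peak 21.

21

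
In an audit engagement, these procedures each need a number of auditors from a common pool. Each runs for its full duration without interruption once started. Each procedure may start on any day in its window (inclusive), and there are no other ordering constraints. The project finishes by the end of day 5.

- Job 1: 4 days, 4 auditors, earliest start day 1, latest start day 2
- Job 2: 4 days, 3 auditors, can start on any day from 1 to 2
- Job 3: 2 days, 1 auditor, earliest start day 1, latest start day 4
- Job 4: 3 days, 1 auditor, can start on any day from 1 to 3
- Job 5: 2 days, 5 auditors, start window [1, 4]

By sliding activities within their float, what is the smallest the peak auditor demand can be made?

12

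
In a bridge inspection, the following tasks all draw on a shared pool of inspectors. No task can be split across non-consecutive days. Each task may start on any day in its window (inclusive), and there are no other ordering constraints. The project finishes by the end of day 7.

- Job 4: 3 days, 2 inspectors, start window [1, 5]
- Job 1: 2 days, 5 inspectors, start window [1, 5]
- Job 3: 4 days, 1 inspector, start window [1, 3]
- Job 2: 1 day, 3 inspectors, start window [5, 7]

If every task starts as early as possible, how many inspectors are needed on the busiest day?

8

Early-start schedule: Job 4@1, Job 1@1, Job 3@1, Job 2@5.
Load per day: day 1: 8, day 2: 8, day 3: 3, day 4: 1, day 5: 3, day 6: 0, day 7: 0.
Peak is 8.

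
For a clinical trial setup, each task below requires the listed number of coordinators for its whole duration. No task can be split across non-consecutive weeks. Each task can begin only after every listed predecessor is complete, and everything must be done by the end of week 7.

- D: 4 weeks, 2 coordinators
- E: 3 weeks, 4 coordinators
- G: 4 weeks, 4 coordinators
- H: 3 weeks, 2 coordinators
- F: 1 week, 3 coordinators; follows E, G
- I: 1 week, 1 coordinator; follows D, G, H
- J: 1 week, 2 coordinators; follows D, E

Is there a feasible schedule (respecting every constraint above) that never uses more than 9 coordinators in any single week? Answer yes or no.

The minimum achievable peak is 10; 9 < 10, so no feasible schedule stays within the cap.

no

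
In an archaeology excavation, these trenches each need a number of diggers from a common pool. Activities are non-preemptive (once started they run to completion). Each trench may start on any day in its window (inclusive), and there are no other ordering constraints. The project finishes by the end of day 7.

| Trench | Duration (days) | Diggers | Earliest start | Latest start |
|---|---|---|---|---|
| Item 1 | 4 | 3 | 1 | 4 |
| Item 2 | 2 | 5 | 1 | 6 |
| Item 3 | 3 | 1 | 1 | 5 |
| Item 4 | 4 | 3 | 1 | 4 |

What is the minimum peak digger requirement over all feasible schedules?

6

Early-start (Item 1@1, Item 2@1, Item 3@1, Item 4@1) gives peak 12: d1:12  d2:12  d3:7  d4:6  d5:0  d6:0  d7:0.
Shift Item 2→5, Item 3→5.
Schedule Item 1@1, Item 2@5, Item 3@5, Item 4@1: d1:6  d2:6  d3:6  d4:6  d5:6  d6:6  d7:1 — peak 6.
Total digger-days = 37 over 7 days ⇒ peak ≥ ⌈37/7⌉ = 6, so 6 is optimal.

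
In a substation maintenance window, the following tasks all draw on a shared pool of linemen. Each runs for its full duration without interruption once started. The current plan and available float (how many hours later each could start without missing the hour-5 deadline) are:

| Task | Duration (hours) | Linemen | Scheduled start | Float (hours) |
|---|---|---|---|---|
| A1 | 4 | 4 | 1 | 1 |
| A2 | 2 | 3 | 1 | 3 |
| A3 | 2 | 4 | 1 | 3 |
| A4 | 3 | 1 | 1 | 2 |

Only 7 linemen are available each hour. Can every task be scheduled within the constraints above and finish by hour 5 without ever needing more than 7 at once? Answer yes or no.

no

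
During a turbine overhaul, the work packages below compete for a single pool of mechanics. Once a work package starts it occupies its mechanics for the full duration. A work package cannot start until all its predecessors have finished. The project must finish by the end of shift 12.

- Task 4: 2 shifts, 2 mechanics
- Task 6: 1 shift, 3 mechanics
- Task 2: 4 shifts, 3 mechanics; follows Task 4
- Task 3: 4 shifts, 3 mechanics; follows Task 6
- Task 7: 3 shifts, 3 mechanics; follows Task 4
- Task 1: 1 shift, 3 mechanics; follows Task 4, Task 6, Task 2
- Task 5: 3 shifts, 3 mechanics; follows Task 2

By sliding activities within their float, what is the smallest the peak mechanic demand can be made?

6

Early-start (Task 4@1, Task 6@1, Task 2@3, Task 3@2, Task 7@3, Task 1@7, Task 5@7) gives peak 9: s1:5  s2:5  s3:9  s4:9  s5:9  s6:3  s7:6  s8:3  s9:3  s10:0  s11:0  s12:0.
Shift Task 7→6, Task 5→8.
Schedule Task 4@1, Task 6@1, Task 2@3, Task 3@2, Task 7@6, Task 1@7, Task 5@8: s1:5  s2:5  s3:6  s4:6  s5:6  s6:6  s7:6  s8:6  s9:3  s10:3  s11:0  s12:0 — peak 6.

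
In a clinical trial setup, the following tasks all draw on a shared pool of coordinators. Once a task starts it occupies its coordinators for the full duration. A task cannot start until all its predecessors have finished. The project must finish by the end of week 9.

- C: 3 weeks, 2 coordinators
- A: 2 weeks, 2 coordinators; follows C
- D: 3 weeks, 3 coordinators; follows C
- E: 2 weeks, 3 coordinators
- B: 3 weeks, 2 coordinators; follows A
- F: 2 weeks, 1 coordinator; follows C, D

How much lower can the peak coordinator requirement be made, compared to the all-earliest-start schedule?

0

Early-start peak: w1:5  w2:5  w3:2  w4:5  w5:5  w6:5  w7:3  w8:3  w9:0 ⇒ 5.
Leveled (C@1, A@4, D@4, E@1, B@6, F@7): w1:5  w2:5  w3:2  w4:5  w5:5  w6:5  w7:3  w8:3  w9:0 ⇒ 5.
Reduction 5 − 5 = 0.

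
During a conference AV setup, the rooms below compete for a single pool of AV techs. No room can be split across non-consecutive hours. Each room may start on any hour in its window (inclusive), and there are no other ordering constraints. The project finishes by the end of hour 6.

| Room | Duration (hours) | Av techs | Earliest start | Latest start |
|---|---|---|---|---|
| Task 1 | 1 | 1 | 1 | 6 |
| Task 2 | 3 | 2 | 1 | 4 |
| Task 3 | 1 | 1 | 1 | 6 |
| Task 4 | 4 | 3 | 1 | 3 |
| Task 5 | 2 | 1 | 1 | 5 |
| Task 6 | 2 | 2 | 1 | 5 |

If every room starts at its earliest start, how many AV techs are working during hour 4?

3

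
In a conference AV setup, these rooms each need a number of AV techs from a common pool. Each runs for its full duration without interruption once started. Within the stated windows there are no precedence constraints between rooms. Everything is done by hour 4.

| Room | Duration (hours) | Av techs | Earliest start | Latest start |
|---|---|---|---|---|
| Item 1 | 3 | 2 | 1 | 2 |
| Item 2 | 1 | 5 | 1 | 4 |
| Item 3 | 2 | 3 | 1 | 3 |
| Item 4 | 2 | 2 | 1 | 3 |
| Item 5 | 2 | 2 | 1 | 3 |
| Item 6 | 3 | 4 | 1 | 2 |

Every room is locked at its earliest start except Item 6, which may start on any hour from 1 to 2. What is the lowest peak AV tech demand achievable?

Item 6@1: h1:18  h2:13  h3:6  h4:0 → peak 18
Item 6@2: h1:14  h2:13  h3:6  h4:4 → peak 14
Best is Item 6@2, peak 14.

14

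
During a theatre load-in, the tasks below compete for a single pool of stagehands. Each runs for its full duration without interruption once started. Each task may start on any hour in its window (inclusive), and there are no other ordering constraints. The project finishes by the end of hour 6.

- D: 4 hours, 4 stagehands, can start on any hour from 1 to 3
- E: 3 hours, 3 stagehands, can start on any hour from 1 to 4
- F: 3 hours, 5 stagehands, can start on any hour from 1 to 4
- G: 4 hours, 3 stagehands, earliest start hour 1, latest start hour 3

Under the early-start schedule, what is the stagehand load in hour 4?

At early start, hour 4 has: D, G.
Demand: 4 + 3 = 7.

7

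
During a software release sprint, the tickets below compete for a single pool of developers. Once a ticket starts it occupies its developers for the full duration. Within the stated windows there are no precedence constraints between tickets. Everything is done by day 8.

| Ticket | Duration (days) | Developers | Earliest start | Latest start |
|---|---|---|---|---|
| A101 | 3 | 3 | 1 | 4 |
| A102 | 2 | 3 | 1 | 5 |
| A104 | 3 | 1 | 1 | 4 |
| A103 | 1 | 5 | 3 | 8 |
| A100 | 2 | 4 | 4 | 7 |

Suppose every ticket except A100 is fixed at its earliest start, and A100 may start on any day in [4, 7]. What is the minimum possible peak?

9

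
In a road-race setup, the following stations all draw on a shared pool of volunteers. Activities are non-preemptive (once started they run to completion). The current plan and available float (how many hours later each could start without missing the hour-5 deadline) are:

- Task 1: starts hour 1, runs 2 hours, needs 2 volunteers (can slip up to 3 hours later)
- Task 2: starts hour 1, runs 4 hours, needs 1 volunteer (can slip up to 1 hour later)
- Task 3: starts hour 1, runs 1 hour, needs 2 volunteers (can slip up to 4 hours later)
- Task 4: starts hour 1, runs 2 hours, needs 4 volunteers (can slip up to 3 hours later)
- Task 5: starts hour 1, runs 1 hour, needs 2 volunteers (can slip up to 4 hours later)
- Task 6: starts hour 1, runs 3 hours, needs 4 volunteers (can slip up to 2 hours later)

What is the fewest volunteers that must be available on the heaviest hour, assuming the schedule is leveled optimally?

Early-start (Task 1@1, Task 2@1, Task 3@1, Task 4@1, Task 5@1, Task 6@1) gives peak 15: h1:15  h2:11  h3:5  h4:1  h5:0.
Shift Task 3→3, Task 5→4, Task 6→3.
Schedule Task 1@1, Task 2@1, Task 3@3, Task 4@1, Task 5@4, Task 6@3: h1:7  h2:7  h3:7  h4:7  h5:4 — peak 7.
Total volunteer-hours = 32 over 5 hours ⇒ peak ≥ ⌈32/5⌉ = 7, so 7 is optimal.

7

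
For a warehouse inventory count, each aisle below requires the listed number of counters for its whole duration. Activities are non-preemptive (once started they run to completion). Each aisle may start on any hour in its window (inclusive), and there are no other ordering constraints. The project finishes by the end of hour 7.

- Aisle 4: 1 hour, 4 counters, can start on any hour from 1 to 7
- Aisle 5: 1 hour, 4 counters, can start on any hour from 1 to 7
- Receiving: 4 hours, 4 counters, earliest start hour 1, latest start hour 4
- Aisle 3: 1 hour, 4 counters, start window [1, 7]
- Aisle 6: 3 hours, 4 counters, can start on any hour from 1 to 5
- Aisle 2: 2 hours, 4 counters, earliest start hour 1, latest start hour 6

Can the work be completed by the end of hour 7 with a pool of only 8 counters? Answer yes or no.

Schedule Aisle 4@1, Aisle 5@1, Receiving@2, Aisle 3@2, Aisle 6@3, Aisle 2@6: h1:8  h2:8  h3:8  h4:8  h5:8  h6:4  h7:4 — peak 8 ≤ 8.

yes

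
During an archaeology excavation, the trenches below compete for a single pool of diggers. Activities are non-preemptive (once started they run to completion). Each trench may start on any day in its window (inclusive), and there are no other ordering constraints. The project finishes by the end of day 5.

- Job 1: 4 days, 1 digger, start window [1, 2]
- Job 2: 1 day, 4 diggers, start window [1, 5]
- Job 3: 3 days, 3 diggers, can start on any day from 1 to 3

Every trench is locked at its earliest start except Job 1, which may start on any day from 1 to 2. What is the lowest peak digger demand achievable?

7

Job 1@1: d1:8  d2:4  d3:4  d4:1  d5:0 → peak 8
Job 1@2: d1:7  d2:4  d3:4  d4:1  d5:1 → peak 7
Best is Job 1@2, peak 7.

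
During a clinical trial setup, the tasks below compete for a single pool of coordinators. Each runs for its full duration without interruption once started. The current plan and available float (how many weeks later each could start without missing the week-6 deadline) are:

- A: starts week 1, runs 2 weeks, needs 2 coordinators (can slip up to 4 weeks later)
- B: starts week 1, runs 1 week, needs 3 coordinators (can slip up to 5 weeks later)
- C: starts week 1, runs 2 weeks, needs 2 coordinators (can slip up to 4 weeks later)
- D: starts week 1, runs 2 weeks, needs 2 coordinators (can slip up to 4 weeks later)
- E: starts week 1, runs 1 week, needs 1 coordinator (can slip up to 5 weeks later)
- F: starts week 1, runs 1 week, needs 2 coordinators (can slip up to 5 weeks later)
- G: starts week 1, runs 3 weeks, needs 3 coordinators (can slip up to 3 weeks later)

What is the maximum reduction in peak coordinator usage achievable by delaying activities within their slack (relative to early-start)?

10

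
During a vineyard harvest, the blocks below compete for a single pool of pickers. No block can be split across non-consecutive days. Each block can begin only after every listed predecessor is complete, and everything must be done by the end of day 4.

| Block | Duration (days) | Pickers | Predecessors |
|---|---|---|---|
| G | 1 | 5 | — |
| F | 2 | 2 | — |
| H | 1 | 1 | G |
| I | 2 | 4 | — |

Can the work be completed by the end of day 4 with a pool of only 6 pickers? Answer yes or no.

yes

Schedule G@1, F@2, H@2, I@3: d1:5  d2:3  d3:6  d4:4 — peak 6 ≤ 6.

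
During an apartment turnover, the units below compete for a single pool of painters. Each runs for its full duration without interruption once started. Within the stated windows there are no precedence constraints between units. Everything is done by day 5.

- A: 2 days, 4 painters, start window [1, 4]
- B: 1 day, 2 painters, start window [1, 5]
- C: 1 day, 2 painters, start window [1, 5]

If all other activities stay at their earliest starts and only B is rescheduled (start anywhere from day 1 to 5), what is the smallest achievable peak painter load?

6

B@1: d1:8  d2:4  d3:0  d4:0  d5:0 → peak 8
B@2: d1:6  d2:6  d3:0  d4:0  d5:0 → peak 6
B@3: d1:6  d2:4  d3:2  d4:0  d5:0 → peak 6
B@4: d1:6  d2:4  d3:0  d4:2  d5:0 → peak 6
B@5: d1:6  d2:4  d3:0  d4:0  d5:2 → peak 6
Best is B@2, peak 6.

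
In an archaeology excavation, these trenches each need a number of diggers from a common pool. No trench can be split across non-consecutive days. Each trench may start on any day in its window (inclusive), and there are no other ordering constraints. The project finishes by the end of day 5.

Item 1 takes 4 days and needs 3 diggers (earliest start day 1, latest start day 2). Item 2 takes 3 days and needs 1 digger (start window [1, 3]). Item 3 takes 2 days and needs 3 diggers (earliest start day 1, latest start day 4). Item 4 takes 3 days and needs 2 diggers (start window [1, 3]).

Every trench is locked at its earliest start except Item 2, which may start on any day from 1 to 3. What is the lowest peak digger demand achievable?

Item 2@1: d1:9  d2:9  d3:6  d4:3  d5:0 → peak 9
Item 2@2: d1:8  d2:9  d3:6  d4:4  d5:0 → peak 9
Item 2@3: d1:8  d2:8  d3:6  d4:4  d5:1 → peak 8
Best is Item 2@3, peak 8.

8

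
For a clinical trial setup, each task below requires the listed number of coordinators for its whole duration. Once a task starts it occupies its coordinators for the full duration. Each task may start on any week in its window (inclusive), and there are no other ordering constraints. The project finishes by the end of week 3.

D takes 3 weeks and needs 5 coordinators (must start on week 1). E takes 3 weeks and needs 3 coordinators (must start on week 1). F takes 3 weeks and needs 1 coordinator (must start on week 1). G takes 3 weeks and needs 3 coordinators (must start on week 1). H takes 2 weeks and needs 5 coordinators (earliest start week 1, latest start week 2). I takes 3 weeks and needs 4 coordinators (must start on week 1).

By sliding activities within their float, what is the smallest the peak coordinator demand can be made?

Schedule D@1, E@1, F@1, G@1, H@1, I@1: w1:21  w2:21  w3:16 — peak 21.
No arrangement of the 2 feasible schedules does better.

21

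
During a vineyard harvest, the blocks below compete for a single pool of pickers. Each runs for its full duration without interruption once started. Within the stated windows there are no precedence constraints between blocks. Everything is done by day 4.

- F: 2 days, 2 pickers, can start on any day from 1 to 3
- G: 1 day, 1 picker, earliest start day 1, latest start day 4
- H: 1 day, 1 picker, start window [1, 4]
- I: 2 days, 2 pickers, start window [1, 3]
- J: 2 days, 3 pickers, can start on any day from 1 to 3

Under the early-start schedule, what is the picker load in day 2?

7

At early start, day 2 has: F, I, J.
Demand: 2 + 2 + 3 = 7.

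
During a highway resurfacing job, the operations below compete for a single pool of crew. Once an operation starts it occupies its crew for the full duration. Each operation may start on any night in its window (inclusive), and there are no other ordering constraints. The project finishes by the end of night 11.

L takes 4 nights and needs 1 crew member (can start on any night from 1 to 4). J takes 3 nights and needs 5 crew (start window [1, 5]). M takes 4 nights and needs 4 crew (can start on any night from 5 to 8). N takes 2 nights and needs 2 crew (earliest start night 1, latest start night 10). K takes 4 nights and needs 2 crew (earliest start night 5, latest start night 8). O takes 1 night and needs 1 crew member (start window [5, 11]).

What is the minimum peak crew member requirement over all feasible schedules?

6

Early-start (L@1, J@1, M@5, N@1, K@5, O@5) gives peak 8: n1:8  n2:8  n3:6  n4:1  n5:7  n6:6  n7:6  n8:6  n9:0  n10:0  n11:0.
Shift N→4, K→6, O→9.
Schedule L@1, J@1, M@5, N@4, K@6, O@9: n1:6  n2:6  n3:6  n4:3  n5:6  n6:6  n7:6  n8:6  n9:3  n10:0  n11:0 — peak 6.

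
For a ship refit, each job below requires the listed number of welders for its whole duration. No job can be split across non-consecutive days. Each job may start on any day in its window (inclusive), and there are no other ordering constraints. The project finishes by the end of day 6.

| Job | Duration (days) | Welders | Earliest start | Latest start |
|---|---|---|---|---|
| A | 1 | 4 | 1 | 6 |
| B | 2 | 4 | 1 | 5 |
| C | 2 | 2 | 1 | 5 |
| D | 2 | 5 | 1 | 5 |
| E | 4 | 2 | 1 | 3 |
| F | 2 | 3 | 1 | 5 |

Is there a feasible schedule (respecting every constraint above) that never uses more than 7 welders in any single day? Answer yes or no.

The minimum achievable peak is 8; 7 < 8, so no feasible schedule stays within the cap.

no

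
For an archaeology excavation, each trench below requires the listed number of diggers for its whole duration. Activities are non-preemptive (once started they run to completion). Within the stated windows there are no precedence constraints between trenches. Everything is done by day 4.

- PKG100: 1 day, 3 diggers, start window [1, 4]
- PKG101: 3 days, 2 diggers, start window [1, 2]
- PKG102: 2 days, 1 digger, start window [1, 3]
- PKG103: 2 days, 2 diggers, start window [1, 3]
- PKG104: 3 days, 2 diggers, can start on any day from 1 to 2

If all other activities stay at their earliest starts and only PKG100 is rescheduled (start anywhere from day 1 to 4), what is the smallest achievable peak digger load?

PKG100@1: d1:10  d2:7  d3:4  d4:0 → peak 10
PKG100@2: d1:7  d2:10  d3:4  d4:0 → peak 10
PKG100@3: d1:7  d2:7  d3:7  d4:0 → peak 7
PKG100@4: d1:7  d2:7  d3:4  d4:3 → peak 7
Best is PKG100@3, peak 7.

7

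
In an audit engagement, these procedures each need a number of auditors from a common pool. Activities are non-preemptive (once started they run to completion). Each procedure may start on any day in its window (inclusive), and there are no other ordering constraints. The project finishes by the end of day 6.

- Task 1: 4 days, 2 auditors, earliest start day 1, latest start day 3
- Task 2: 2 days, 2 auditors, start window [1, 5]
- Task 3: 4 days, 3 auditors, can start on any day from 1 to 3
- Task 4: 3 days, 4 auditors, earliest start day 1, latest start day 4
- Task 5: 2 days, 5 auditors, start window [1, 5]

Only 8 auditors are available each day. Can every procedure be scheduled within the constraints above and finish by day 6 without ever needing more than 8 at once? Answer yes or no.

no

The minimum achievable peak is 9; 8 < 9, so no feasible schedule stays within the cap.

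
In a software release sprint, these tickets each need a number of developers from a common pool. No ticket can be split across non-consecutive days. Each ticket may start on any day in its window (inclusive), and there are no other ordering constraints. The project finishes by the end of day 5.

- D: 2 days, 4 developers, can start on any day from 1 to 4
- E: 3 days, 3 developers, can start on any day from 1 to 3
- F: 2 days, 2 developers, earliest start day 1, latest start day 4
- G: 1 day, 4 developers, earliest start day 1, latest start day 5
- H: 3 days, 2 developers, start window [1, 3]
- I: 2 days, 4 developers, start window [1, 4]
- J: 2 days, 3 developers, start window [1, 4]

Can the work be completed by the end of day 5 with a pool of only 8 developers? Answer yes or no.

Total developer-days = 45; over 5 days the average is 45/5 > 8, so some day must exceed 8.

no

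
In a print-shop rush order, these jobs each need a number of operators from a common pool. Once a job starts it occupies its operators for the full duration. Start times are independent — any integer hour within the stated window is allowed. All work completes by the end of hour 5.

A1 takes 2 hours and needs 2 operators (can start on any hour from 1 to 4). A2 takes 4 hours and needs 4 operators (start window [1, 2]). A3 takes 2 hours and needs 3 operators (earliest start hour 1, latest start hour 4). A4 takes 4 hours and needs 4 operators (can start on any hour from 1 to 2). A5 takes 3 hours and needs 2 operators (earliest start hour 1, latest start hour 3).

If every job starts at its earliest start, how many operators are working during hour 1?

At early start, hour 1 has: A1, A2, A3, A4, A5.
Demand: 2 + 4 + 3 + 4 + 2 = 15.

15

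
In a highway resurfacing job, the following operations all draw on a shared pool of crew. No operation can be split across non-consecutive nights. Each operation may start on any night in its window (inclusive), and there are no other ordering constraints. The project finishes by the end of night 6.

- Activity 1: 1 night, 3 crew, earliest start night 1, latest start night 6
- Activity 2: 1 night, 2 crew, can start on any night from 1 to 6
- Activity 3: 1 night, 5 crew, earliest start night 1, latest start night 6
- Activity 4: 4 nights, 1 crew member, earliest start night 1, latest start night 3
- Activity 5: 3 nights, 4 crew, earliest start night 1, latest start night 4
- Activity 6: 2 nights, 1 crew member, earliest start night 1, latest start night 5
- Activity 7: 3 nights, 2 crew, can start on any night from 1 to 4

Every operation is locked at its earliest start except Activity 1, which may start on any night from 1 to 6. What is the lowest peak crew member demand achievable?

Activity 1@1: n1:18  n2:8  n3:7  n4:1  n5:0  n6:0 → peak 18
Activity 1@2: n1:15  n2:11  n3:7  n4:1  n5:0  n6:0 → peak 15
Activity 1@3: n1:15  n2:8  n3:10  n4:1  n5:0  n6:0 → peak 15
Activity 1@4: n1:15  n2:8  n3:7  n4:4  n5:0  n6:0 → peak 15
Activity 1@5: n1:15  n2:8  n3:7  n4:1  n5:3  n6:0 → peak 15
Activity 1@6: n1:15  n2:8  n3:7  n4:1  n5:0  n6:3 → peak 15
Best is Activity 1@2, peak 15.

15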